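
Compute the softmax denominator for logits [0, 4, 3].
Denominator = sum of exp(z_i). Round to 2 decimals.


Denom = e^0=1.0000 + e^4=54.5982 + e^3=20.0855. Sum = 75.6837, which rounds to 75.68.

75.68


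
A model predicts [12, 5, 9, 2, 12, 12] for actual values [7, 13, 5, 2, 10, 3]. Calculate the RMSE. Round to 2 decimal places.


MSE = 31.6667. RMSE = sqrt(31.6667) = 5.63.

5.63


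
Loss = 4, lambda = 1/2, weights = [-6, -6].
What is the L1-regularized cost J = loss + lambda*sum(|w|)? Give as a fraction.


L1 norm = sum(|w|) = 12. J = 4 + 1/2 * 12 = 10.

10


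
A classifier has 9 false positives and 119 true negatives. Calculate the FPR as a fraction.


FPR = FP / (FP + TN) = 9 / 128 = 9/128.

9/128


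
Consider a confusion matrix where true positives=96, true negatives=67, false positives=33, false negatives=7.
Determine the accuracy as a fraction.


Accuracy = (TP + TN) / (TP + TN + FP + FN) = (96 + 67) / 203 = 163/203.

163/203


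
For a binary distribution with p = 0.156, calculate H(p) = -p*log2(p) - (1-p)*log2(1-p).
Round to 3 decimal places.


H = -0.156*log2(0.156) - 0.844*log2(0.844) = 0.625.

0.625


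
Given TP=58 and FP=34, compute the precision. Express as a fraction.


Precision = TP / (TP + FP) = 58 / 92 = 29/46.

29/46


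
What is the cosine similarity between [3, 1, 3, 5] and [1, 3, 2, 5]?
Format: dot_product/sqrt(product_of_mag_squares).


dot = 37. |a|^2 = 44, |b|^2 = 39. cos = 37/sqrt(1716).

37/sqrt(1716)


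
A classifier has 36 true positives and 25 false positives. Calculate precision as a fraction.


Precision = TP / (TP + FP) = 36 / 61 = 36/61.

36/61


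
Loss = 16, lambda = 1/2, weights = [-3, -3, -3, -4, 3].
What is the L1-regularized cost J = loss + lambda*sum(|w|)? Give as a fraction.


L1 norm = sum(|w|) = 16. J = 16 + 1/2 * 16 = 24.

24


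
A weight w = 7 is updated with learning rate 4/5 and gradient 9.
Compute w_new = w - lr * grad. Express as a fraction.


w_new = 7 - 4/5 * 9 = 7 - 36/5 = -1/5.

-1/5


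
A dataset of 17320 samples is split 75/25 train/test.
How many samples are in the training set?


Test set = 17320 * 25% = 4330. Training set = 17320 - 4330 = 12990.

12990


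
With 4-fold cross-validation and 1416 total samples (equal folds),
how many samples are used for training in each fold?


Each validation fold has 1416/4 = 354 samples. Training set = 1416 - 354 = 1062.

1062


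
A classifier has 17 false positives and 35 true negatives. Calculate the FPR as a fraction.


FPR = FP / (FP + TN) = 17 / 52 = 17/52.

17/52


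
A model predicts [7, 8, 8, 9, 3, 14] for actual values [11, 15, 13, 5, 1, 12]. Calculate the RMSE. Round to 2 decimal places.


MSE = 19.0000. RMSE = sqrt(19.0000) = 4.36.

4.36


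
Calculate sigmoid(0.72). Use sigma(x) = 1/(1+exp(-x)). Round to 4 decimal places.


sigma(0.72) = 1/(1+e^(-0.72)) = 1/(1+0.486752) = 1/1.486752 = 0.6726.

0.6726


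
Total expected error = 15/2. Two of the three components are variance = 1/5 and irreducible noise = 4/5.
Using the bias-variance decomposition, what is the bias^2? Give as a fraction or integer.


Total error = bias^2 + variance + irreducible noise. So bias^2 = 15/2 - 1/5 - 4/5 = 13/2.

13/2


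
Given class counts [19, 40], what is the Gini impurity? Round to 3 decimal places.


Total = 59. Proportions: 19/59, 40/59. sum(p_i^2) = 0.5633. Gini = 1 - 0.5633 = 0.4367, which rounds to 0.437.

0.437


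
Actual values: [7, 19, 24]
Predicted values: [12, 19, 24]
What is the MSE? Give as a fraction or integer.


MSE = (1/3) * ((7-12)^2=25 + (19-19)^2=0 + (24-24)^2=0). Sum = 25. MSE = 25/3.

25/3


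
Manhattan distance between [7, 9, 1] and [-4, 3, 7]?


d = sum of absolute differences: |7--4|=11 + |9-3|=6 + |1-7|=6 = 23.

23


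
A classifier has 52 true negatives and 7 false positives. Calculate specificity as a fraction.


Specificity = TN / (TN + FP) = 52 / 59 = 52/59.

52/59


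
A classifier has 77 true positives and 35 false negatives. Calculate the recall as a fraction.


Recall = TP / (TP + FN) = 77 / 112 = 11/16.

11/16


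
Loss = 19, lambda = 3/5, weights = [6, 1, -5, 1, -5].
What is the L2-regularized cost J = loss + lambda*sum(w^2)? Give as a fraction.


L2 sq norm = sum(w^2) = 88. J = 19 + 3/5 * 88 = 359/5.

359/5


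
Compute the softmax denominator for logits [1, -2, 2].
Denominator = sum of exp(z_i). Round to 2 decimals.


Denom = e^1=2.7183 + e^-2=0.1353 + e^2=7.3891. Sum = 10.2427, which rounds to 10.24.

10.24


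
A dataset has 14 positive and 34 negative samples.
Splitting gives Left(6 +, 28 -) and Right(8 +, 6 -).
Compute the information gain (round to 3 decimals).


H(parent) = 0.8709. H(left) = 0.6723, H(right) = 0.9852. Weighted = (34/48)*0.6723 + (14/48)*0.9852 = 0.7636. IG = 0.8709 - 0.7636 = 0.1073, which rounds to 0.107.

0.107


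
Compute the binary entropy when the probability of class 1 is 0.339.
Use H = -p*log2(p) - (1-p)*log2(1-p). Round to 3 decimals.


H = -0.339*log2(0.339) - 0.661*log2(0.661) = 0.924.

0.924


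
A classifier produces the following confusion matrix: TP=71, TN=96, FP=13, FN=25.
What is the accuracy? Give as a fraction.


Accuracy = (TP + TN) / (TP + TN + FP + FN) = (71 + 96) / 205 = 167/205.

167/205


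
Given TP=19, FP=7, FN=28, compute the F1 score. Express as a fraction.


Precision = 19/26 = 19/26. Recall = 19/47 = 19/47. F1 = 2*P*R/(P+R) = 38/73.

38/73


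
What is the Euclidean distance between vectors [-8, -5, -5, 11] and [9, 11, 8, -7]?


d = sqrt(sum of squared differences). (-8-9)^2=289, (-5-11)^2=256, (-5-8)^2=169, (11--7)^2=324. Sum = 1038.

sqrt(1038)


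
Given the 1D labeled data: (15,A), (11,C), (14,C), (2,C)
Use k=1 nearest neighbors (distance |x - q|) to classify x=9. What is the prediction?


Distances: |15-9|=6, |11-9|=2, |14-9|=5, |2-9|=7. 1 nearest: (11,C). Counts: {'C': 1}. Majority class: C.

C


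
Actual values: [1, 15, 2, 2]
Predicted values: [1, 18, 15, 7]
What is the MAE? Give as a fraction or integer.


MAE = (1/4) * (|1-1|=0 + |15-18|=3 + |2-15|=13 + |2-7|=5). Sum = 21. MAE = 21/4.

21/4


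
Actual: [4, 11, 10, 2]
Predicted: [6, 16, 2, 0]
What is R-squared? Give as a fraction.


Mean(y) = 27/4. SS_res = 97. SS_tot = 235/4. R^2 = 1 - 97/(235/4) = -153/235.

-153/235


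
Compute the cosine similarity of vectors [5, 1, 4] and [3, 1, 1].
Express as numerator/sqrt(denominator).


dot = 20. |a|^2 = 42, |b|^2 = 11. cos = 20/sqrt(462).

20/sqrt(462)


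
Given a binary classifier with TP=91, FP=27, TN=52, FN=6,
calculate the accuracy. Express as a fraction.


Accuracy = (TP + TN) / (TP + TN + FP + FN) = (91 + 52) / 176 = 13/16.

13/16


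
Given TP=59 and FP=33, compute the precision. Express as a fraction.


Precision = TP / (TP + FP) = 59 / 92 = 59/92.

59/92


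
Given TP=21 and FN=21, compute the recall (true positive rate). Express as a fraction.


Recall = TP / (TP + FN) = 21 / 42 = 1/2.

1/2


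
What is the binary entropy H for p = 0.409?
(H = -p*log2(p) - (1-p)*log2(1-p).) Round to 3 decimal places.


H = -0.409*log2(0.409) - 0.591*log2(0.591) = 0.976.

0.976


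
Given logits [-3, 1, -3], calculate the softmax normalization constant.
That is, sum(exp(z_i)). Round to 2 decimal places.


Denom = e^-3=0.0498 + e^1=2.7183 + e^-3=0.0498. Sum = 2.8179, which rounds to 2.82.

2.82


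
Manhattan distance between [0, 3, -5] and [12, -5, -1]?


d = sum of absolute differences: |0-12|=12 + |3--5|=8 + |-5--1|=4 = 24.

24


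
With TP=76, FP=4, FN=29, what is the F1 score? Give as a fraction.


Precision = 76/80 = 19/20. Recall = 76/105 = 76/105. F1 = 2*P*R/(P+R) = 152/185.

152/185


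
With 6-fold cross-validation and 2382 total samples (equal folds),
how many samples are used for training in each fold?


Each validation fold has 2382/6 = 397 samples. Training set = 2382 - 397 = 1985.

1985


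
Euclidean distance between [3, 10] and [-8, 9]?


d = sqrt(sum of squared differences). (3--8)^2=121, (10-9)^2=1. Sum = 122.

sqrt(122)


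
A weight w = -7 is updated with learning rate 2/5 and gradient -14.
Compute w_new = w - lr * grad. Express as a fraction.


w_new = -7 - 2/5 * -14 = -7 - -28/5 = -7/5.

-7/5


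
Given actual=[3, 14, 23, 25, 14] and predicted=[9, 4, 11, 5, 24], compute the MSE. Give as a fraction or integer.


MSE = (1/5) * ((3-9)^2=36 + (14-4)^2=100 + (23-11)^2=144 + (25-5)^2=400 + (14-24)^2=100). Sum = 780. MSE = 156.

156


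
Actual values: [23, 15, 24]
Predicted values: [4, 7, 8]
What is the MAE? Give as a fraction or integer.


MAE = (1/3) * (|23-4|=19 + |15-7|=8 + |24-8|=16). Sum = 43. MAE = 43/3.

43/3


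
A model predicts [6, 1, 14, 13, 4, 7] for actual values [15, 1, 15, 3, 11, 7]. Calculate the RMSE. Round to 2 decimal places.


MSE = 38.5000. RMSE = sqrt(38.5000) = 6.20.

6.20


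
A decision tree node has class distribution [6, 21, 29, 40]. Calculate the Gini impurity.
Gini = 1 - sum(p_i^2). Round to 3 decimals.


Total = 96. Proportions: 6/96, 21/96, 29/96, 40/96. sum(p_i^2) = 0.3166. Gini = 1 - 0.3166 = 0.6834, which rounds to 0.683.

0.683


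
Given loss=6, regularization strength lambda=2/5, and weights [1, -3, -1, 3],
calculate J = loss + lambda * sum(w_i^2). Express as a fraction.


L2 sq norm = sum(w^2) = 20. J = 6 + 2/5 * 20 = 14.

14


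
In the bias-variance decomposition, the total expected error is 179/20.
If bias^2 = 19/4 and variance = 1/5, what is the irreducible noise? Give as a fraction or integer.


Total error = bias^2 + variance + irreducible noise. So irreducible noise = 179/20 - 19/4 - 1/5 = 4.

4


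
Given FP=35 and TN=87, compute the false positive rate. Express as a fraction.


FPR = FP / (FP + TN) = 35 / 122 = 35/122.

35/122


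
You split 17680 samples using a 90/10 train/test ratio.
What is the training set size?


Test set = 17680 * 10% = 1768. Training set = 17680 - 1768 = 15912.

15912


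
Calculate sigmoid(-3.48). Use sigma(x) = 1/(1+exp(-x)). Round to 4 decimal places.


sigma(-3.48) = 1/(1+e^(3.48)) = 1/(1+32.459722) = 1/33.459722 = 0.0299.

0.0299


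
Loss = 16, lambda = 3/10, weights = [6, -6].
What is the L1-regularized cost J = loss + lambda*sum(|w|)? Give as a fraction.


L1 norm = sum(|w|) = 12. J = 16 + 3/10 * 12 = 98/5.

98/5


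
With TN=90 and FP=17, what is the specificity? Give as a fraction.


Specificity = TN / (TN + FP) = 90 / 107 = 90/107.

90/107


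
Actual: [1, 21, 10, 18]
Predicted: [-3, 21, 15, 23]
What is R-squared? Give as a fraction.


Mean(y) = 25/2. SS_res = 66. SS_tot = 241. R^2 = 1 - 66/(241) = 175/241.

175/241


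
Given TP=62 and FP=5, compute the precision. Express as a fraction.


Precision = TP / (TP + FP) = 62 / 67 = 62/67.

62/67


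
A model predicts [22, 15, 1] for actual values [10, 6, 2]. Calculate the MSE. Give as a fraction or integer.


MSE = (1/3) * ((10-22)^2=144 + (6-15)^2=81 + (2-1)^2=1). Sum = 226. MSE = 226/3.

226/3


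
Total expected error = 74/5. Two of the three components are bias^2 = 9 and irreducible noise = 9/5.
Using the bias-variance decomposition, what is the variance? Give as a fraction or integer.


Total error = bias^2 + variance + irreducible noise. So variance = 74/5 - 9 - 9/5 = 4.

4


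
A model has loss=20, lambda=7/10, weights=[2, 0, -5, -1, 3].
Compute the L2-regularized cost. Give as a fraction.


L2 sq norm = sum(w^2) = 39. J = 20 + 7/10 * 39 = 473/10.

473/10


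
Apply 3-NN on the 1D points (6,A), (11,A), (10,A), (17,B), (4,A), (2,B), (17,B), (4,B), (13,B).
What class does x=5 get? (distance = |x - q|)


Distances: |6-5|=1, |11-5|=6, |10-5|=5, |17-5|=12, |4-5|=1, |2-5|=3, |17-5|=12, |4-5|=1, |13-5|=8. 3 nearest: (6,A), (4,A), (4,B). Counts: {'A': 2, 'B': 1}. Majority class: A.

A


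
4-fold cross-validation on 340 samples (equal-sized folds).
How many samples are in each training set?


Each validation fold has 340/4 = 85 samples. Training set = 340 - 85 = 255.

255


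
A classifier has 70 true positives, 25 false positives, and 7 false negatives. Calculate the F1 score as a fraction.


Precision = 70/95 = 14/19. Recall = 70/77 = 10/11. F1 = 2*P*R/(P+R) = 35/43.

35/43


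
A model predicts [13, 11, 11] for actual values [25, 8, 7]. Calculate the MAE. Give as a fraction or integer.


MAE = (1/3) * (|25-13|=12 + |8-11|=3 + |7-11|=4). Sum = 19. MAE = 19/3.

19/3


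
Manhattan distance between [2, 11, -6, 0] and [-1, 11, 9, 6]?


d = sum of absolute differences: |2--1|=3 + |11-11|=0 + |-6-9|=15 + |0-6|=6 = 24.

24


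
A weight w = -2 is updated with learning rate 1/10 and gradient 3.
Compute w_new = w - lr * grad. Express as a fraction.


w_new = -2 - 1/10 * 3 = -2 - 3/10 = -23/10.

-23/10


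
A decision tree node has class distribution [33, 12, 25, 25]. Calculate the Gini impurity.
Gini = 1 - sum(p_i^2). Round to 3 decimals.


Total = 95. Proportions: 33/95, 12/95, 25/95, 25/95. sum(p_i^2) = 0.2751. Gini = 1 - 0.2751 = 0.7249, which rounds to 0.725.

0.725


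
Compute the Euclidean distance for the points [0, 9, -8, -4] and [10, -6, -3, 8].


d = sqrt(sum of squared differences). (0-10)^2=100, (9--6)^2=225, (-8--3)^2=25, (-4-8)^2=144. Sum = 494.

sqrt(494)


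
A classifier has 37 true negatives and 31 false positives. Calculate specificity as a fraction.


Specificity = TN / (TN + FP) = 37 / 68 = 37/68.

37/68


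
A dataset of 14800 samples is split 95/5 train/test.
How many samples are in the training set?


Test set = 14800 * 5% = 740. Training set = 14800 - 740 = 14060.

14060


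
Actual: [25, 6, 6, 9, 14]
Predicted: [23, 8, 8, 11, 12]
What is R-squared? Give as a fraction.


Mean(y) = 12. SS_res = 20. SS_tot = 254. R^2 = 1 - 20/(254) = 117/127.

117/127


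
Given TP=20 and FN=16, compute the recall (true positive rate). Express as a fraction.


Recall = TP / (TP + FN) = 20 / 36 = 5/9.

5/9


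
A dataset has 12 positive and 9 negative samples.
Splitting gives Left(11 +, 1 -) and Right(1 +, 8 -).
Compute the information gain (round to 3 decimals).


H(parent) = 0.9852. H(left) = 0.4138, H(right) = 0.5033. Weighted = (12/21)*0.4138 + (9/21)*0.5033 = 0.4522. IG = 0.9852 - 0.4522 = 0.5330, which rounds to 0.533.

0.533


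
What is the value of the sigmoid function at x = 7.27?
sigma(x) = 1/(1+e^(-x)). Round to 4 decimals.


sigma(7.27) = 1/(1+e^(-7.27)) = 1/(1+0.000696) = 1/1.000696 = 0.9993.

0.9993


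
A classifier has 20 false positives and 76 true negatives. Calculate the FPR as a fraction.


FPR = FP / (FP + TN) = 20 / 96 = 5/24.

5/24


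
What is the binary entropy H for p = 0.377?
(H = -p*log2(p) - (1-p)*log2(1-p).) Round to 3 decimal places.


H = -0.377*log2(0.377) - 0.623*log2(0.623) = 0.956.

0.956


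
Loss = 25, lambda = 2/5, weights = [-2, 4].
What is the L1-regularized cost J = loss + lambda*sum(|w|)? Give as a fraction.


L1 norm = sum(|w|) = 6. J = 25 + 2/5 * 6 = 137/5.

137/5


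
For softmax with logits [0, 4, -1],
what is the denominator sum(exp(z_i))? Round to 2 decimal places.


Denom = e^0=1.0000 + e^4=54.5982 + e^-1=0.3679. Sum = 55.9661, which rounds to 55.97.

55.97


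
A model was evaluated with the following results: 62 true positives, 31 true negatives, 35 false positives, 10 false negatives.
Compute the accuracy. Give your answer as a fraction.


Accuracy = (TP + TN) / (TP + TN + FP + FN) = (62 + 31) / 138 = 31/46.

31/46


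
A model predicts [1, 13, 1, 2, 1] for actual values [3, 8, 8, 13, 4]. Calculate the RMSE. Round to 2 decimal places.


MSE = 41.6000. RMSE = sqrt(41.6000) = 6.45.

6.45


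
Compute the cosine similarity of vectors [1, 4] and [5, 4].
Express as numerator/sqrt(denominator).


dot = 21. |a|^2 = 17, |b|^2 = 41. cos = 21/sqrt(697).

21/sqrt(697)


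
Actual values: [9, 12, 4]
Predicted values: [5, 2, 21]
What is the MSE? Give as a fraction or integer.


MSE = (1/3) * ((9-5)^2=16 + (12-2)^2=100 + (4-21)^2=289). Sum = 405. MSE = 135.

135


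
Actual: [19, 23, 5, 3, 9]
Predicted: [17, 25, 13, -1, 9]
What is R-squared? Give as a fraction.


Mean(y) = 59/5. SS_res = 88. SS_tot = 1544/5. R^2 = 1 - 88/(1544/5) = 138/193.

138/193


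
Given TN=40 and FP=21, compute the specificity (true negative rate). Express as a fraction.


Specificity = TN / (TN + FP) = 40 / 61 = 40/61.

40/61


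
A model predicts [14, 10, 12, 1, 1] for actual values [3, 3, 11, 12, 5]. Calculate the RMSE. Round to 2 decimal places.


MSE = 61.6000. RMSE = sqrt(61.6000) = 7.85.

7.85


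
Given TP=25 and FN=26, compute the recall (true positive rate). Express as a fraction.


Recall = TP / (TP + FN) = 25 / 51 = 25/51.

25/51


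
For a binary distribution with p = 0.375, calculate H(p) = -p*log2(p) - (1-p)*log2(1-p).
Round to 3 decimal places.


H = -0.375*log2(0.375) - 0.625*log2(0.625) = 0.954.

0.954


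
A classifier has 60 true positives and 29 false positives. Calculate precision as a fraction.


Precision = TP / (TP + FP) = 60 / 89 = 60/89.

60/89


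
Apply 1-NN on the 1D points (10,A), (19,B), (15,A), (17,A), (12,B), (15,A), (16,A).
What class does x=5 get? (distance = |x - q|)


Distances: |10-5|=5, |19-5|=14, |15-5|=10, |17-5|=12, |12-5|=7, |15-5|=10, |16-5|=11. 1 nearest: (10,A). Counts: {'A': 1}. Majority class: A.

A


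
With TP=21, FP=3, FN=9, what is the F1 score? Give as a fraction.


Precision = 21/24 = 7/8. Recall = 21/30 = 7/10. F1 = 2*P*R/(P+R) = 7/9.

7/9


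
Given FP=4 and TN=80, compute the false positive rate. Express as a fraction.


FPR = FP / (FP + TN) = 4 / 84 = 1/21.

1/21


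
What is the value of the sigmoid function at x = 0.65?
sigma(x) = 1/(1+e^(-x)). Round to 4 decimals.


sigma(0.65) = 1/(1+e^(-0.65)) = 1/(1+0.522046) = 1/1.522046 = 0.6570.

0.6570


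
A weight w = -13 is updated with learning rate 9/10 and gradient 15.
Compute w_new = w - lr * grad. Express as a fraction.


w_new = -13 - 9/10 * 15 = -13 - 27/2 = -53/2.

-53/2


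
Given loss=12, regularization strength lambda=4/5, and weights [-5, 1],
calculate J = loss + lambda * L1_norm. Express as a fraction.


L1 norm = sum(|w|) = 6. J = 12 + 4/5 * 6 = 84/5.

84/5


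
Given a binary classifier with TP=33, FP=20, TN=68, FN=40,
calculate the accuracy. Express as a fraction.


Accuracy = (TP + TN) / (TP + TN + FP + FN) = (33 + 68) / 161 = 101/161.

101/161


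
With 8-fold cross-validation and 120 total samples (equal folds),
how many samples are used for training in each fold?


Each validation fold has 120/8 = 15 samples. Training set = 120 - 15 = 105.

105


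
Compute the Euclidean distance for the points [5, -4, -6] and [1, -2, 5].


d = sqrt(sum of squared differences). (5-1)^2=16, (-4--2)^2=4, (-6-5)^2=121. Sum = 141.

sqrt(141)


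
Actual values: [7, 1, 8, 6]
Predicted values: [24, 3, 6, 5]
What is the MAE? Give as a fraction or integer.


MAE = (1/4) * (|7-24|=17 + |1-3|=2 + |8-6|=2 + |6-5|=1). Sum = 22. MAE = 11/2.

11/2


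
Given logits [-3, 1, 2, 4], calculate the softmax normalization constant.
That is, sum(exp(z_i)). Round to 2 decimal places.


Denom = e^-3=0.0498 + e^1=2.7183 + e^2=7.3891 + e^4=54.5982. Sum = 64.7554, which rounds to 64.76.

64.76


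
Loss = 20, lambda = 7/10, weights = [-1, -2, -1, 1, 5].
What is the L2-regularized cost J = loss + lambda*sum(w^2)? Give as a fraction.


L2 sq norm = sum(w^2) = 32. J = 20 + 7/10 * 32 = 212/5.

212/5


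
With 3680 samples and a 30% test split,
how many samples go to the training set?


Test set = 3680 * 30% = 1104. Training set = 3680 - 1104 = 2576.

2576


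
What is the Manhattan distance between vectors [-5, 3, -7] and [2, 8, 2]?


d = sum of absolute differences: |-5-2|=7 + |3-8|=5 + |-7-2|=9 = 21.

21


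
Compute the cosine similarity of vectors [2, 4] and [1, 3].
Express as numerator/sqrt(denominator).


dot = 14. |a|^2 = 20, |b|^2 = 10. cos = 14/sqrt(200).

14/sqrt(200)


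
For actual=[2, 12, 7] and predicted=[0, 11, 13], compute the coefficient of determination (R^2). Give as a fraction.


Mean(y) = 7. SS_res = 41. SS_tot = 50. R^2 = 1 - 41/(50) = 9/50.

9/50


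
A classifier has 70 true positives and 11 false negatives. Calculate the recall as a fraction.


Recall = TP / (TP + FN) = 70 / 81 = 70/81.

70/81


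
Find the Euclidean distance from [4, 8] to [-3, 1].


d = sqrt(sum of squared differences). (4--3)^2=49, (8-1)^2=49. Sum = 98.

sqrt(98)


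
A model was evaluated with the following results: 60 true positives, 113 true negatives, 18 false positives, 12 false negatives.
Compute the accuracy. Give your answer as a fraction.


Accuracy = (TP + TN) / (TP + TN + FP + FN) = (60 + 113) / 203 = 173/203.

173/203


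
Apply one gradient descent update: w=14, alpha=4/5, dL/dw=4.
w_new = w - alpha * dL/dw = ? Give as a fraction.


w_new = 14 - 4/5 * 4 = 14 - 16/5 = 54/5.

54/5


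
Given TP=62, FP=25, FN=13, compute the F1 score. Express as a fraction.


Precision = 62/87 = 62/87. Recall = 62/75 = 62/75. F1 = 2*P*R/(P+R) = 62/81.

62/81


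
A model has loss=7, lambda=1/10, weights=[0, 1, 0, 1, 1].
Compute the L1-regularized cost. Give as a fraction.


L1 norm = sum(|w|) = 3. J = 7 + 1/10 * 3 = 73/10.

73/10


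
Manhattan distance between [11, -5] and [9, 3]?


d = sum of absolute differences: |11-9|=2 + |-5-3|=8 = 10.

10


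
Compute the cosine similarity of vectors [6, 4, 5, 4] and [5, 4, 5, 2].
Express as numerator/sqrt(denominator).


dot = 79. |a|^2 = 93, |b|^2 = 70. cos = 79/sqrt(6510).

79/sqrt(6510)


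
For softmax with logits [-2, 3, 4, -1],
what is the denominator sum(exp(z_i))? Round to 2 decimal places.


Denom = e^-2=0.1353 + e^3=20.0855 + e^4=54.5982 + e^-1=0.3679. Sum = 75.1869, which rounds to 75.19.

75.19


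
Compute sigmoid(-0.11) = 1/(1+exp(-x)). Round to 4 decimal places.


sigma(-0.11) = 1/(1+e^(0.11)) = 1/(1+1.116278) = 1/2.116278 = 0.4725.

0.4725


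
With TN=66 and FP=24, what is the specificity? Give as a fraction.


Specificity = TN / (TN + FP) = 66 / 90 = 11/15.

11/15


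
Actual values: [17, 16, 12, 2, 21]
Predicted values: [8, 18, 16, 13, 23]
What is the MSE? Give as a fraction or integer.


MSE = (1/5) * ((17-8)^2=81 + (16-18)^2=4 + (12-16)^2=16 + (2-13)^2=121 + (21-23)^2=4). Sum = 226. MSE = 226/5.

226/5


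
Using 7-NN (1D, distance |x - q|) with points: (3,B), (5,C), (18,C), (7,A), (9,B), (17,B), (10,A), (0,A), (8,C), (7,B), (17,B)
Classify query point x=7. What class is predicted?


Distances: |3-7|=4, |5-7|=2, |18-7|=11, |7-7|=0, |9-7|=2, |17-7|=10, |10-7|=3, |0-7|=7, |8-7|=1, |7-7|=0, |17-7|=10. 7 nearest: (7,A), (7,B), (8,C), (9,B), (5,C), (10,A), (3,B). Counts: {'A': 2, 'B': 3, 'C': 2}. Majority class: B.

B


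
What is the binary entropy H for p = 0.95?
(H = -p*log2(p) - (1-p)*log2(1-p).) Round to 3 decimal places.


H = -0.95*log2(0.95) - 0.05*log2(0.05) = 0.286.

0.286


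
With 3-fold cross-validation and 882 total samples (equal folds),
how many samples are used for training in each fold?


Each validation fold has 882/3 = 294 samples. Training set = 882 - 294 = 588.

588


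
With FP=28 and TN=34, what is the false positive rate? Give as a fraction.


FPR = FP / (FP + TN) = 28 / 62 = 14/31.

14/31


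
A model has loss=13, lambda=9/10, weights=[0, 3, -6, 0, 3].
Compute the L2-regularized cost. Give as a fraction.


L2 sq norm = sum(w^2) = 54. J = 13 + 9/10 * 54 = 308/5.

308/5


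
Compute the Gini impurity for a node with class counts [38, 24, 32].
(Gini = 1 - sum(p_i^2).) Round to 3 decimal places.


Total = 94. Proportions: 38/94, 24/94, 32/94. sum(p_i^2) = 0.3445. Gini = 1 - 0.3445 = 0.6555, which rounds to 0.656.

0.656


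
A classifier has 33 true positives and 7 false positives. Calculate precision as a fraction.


Precision = TP / (TP + FP) = 33 / 40 = 33/40.

33/40


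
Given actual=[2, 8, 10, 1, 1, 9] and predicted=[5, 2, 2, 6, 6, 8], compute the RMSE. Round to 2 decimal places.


MSE = 26.6667. RMSE = sqrt(26.6667) = 5.16.

5.16


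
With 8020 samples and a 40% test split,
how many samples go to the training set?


Test set = 8020 * 40% = 3208. Training set = 8020 - 3208 = 4812.

4812


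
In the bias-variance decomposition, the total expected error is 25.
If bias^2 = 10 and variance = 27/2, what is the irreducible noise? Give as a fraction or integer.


Total error = bias^2 + variance + irreducible noise. So irreducible noise = 25 - 10 - 27/2 = 3/2.

3/2


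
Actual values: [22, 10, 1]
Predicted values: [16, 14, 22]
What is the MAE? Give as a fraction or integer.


MAE = (1/3) * (|22-16|=6 + |10-14|=4 + |1-22|=21). Sum = 31. MAE = 31/3.

31/3


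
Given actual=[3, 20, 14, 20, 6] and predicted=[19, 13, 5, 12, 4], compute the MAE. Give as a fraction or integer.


MAE = (1/5) * (|3-19|=16 + |20-13|=7 + |14-5|=9 + |20-12|=8 + |6-4|=2). Sum = 42. MAE = 42/5.

42/5


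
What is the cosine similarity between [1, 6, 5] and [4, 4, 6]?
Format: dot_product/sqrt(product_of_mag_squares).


dot = 58. |a|^2 = 62, |b|^2 = 68. cos = 58/sqrt(4216).

58/sqrt(4216)


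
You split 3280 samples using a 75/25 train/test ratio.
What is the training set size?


Test set = 3280 * 25% = 820. Training set = 3280 - 820 = 2460.

2460


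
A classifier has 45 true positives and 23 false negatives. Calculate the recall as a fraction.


Recall = TP / (TP + FN) = 45 / 68 = 45/68.

45/68


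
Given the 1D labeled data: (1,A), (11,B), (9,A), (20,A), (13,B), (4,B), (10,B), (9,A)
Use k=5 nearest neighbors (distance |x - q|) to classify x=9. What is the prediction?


Distances: |1-9|=8, |11-9|=2, |9-9|=0, |20-9|=11, |13-9|=4, |4-9|=5, |10-9|=1, |9-9|=0. 5 nearest: (9,A), (9,A), (10,B), (11,B), (13,B). Counts: {'A': 2, 'B': 3}. Majority class: B.

B


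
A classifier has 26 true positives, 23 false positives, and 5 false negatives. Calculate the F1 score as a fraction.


Precision = 26/49 = 26/49. Recall = 26/31 = 26/31. F1 = 2*P*R/(P+R) = 13/20.

13/20


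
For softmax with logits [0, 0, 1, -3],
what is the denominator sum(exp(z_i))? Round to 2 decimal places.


Denom = e^0=1.0000 + e^0=1.0000 + e^1=2.7183 + e^-3=0.0498. Sum = 4.7681, which rounds to 4.77.

4.77


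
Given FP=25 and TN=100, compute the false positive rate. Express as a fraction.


FPR = FP / (FP + TN) = 25 / 125 = 1/5.

1/5


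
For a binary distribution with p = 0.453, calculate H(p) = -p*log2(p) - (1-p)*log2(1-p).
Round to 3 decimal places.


H = -0.453*log2(0.453) - 0.547*log2(0.547) = 0.994.

0.994


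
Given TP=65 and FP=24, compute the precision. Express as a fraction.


Precision = TP / (TP + FP) = 65 / 89 = 65/89.

65/89


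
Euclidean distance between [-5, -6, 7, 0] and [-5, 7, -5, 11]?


d = sqrt(sum of squared differences). (-5--5)^2=0, (-6-7)^2=169, (7--5)^2=144, (0-11)^2=121. Sum = 434.

sqrt(434)


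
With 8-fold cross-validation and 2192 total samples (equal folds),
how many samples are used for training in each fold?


Each validation fold has 2192/8 = 274 samples. Training set = 2192 - 274 = 1918.

1918


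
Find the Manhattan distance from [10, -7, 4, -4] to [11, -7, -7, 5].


d = sum of absolute differences: |10-11|=1 + |-7--7|=0 + |4--7|=11 + |-4-5|=9 = 21.

21


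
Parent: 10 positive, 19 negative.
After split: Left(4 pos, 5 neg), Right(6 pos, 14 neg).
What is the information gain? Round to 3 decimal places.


H(parent) = 0.9294. H(left) = 0.9911, H(right) = 0.8813. Weighted = (9/29)*0.9911 + (20/29)*0.8813 = 0.9154. IG = 0.9294 - 0.9154 = 0.0140, which rounds to 0.014.

0.014


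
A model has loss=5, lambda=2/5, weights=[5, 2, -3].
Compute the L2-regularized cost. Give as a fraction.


L2 sq norm = sum(w^2) = 38. J = 5 + 2/5 * 38 = 101/5.

101/5


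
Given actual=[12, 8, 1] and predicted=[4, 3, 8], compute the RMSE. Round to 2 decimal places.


MSE = 46.0000. RMSE = sqrt(46.0000) = 6.78.

6.78


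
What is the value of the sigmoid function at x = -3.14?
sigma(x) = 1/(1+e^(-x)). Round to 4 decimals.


sigma(-3.14) = 1/(1+e^(3.14)) = 1/(1+23.103867) = 1/24.103867 = 0.0415.

0.0415


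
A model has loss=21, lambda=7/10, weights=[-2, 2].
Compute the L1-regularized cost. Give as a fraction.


L1 norm = sum(|w|) = 4. J = 21 + 7/10 * 4 = 119/5.

119/5


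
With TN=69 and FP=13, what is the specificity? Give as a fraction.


Specificity = TN / (TN + FP) = 69 / 82 = 69/82.

69/82


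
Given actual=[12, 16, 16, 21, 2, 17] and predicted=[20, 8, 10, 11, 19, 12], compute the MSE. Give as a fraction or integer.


MSE = (1/6) * ((12-20)^2=64 + (16-8)^2=64 + (16-10)^2=36 + (21-11)^2=100 + (2-19)^2=289 + (17-12)^2=25). Sum = 578. MSE = 289/3.

289/3


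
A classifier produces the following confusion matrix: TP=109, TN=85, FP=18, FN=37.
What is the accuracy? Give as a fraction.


Accuracy = (TP + TN) / (TP + TN + FP + FN) = (109 + 85) / 249 = 194/249.

194/249


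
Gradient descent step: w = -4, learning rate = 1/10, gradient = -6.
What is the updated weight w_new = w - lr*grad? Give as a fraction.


w_new = -4 - 1/10 * -6 = -4 - -3/5 = -17/5.

-17/5


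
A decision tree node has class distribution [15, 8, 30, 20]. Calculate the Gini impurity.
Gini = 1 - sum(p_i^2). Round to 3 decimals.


Total = 73. Proportions: 15/73, 8/73, 30/73, 20/73. sum(p_i^2) = 0.2982. Gini = 1 - 0.2982 = 0.7018, which rounds to 0.702.

0.702


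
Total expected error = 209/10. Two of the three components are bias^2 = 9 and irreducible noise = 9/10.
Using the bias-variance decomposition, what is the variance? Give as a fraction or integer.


Total error = bias^2 + variance + irreducible noise. So variance = 209/10 - 9 - 9/10 = 11.

11


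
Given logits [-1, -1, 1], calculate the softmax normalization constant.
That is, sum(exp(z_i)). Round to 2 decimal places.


Denom = e^-1=0.3679 + e^-1=0.3679 + e^1=2.7183. Sum = 3.4541, which rounds to 3.45.

3.45


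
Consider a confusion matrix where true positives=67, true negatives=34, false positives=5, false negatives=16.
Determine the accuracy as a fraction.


Accuracy = (TP + TN) / (TP + TN + FP + FN) = (67 + 34) / 122 = 101/122.

101/122


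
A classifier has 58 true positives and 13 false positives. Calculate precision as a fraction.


Precision = TP / (TP + FP) = 58 / 71 = 58/71.

58/71


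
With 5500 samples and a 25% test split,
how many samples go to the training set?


Test set = 5500 * 25% = 1375. Training set = 5500 - 1375 = 4125.

4125


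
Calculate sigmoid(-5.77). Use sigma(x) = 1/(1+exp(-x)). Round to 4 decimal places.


sigma(-5.77) = 1/(1+e^(5.77)) = 1/(1+320.537733) = 1/321.537733 = 0.0031.

0.0031


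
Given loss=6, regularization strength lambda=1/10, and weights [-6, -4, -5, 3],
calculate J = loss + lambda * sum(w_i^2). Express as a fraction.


L2 sq norm = sum(w^2) = 86. J = 6 + 1/10 * 86 = 73/5.

73/5


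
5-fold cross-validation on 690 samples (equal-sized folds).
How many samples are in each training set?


Each validation fold has 690/5 = 138 samples. Training set = 690 - 138 = 552.

552


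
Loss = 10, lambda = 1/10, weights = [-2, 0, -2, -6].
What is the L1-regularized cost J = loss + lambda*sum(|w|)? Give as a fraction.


L1 norm = sum(|w|) = 10. J = 10 + 1/10 * 10 = 11.

11


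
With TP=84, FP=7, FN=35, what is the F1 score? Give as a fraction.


Precision = 84/91 = 12/13. Recall = 84/119 = 12/17. F1 = 2*P*R/(P+R) = 4/5.

4/5


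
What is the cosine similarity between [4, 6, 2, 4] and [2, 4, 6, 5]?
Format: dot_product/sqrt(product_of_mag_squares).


dot = 64. |a|^2 = 72, |b|^2 = 81. cos = 64/sqrt(5832).

64/sqrt(5832)


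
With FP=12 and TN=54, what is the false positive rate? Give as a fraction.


FPR = FP / (FP + TN) = 12 / 66 = 2/11.

2/11


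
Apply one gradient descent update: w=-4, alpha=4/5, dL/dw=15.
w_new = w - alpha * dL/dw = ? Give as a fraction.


w_new = -4 - 4/5 * 15 = -4 - 12 = -16.

-16


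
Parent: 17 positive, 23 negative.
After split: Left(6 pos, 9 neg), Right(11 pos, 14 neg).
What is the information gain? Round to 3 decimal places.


H(parent) = 0.9837. H(left) = 0.9710, H(right) = 0.9896. Weighted = (15/40)*0.9710 + (25/40)*0.9896 = 0.9826. IG = 0.9837 - 0.9826 = 0.0011, which rounds to 0.001.

0.001


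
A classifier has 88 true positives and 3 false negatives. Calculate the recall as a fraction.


Recall = TP / (TP + FN) = 88 / 91 = 88/91.

88/91


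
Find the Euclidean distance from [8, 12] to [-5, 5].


d = sqrt(sum of squared differences). (8--5)^2=169, (12-5)^2=49. Sum = 218.

sqrt(218)


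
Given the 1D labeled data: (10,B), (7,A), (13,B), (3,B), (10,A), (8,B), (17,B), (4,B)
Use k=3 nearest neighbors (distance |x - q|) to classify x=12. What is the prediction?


Distances: |10-12|=2, |7-12|=5, |13-12|=1, |3-12|=9, |10-12|=2, |8-12|=4, |17-12|=5, |4-12|=8. 3 nearest: (13,B), (10,A), (10,B). Counts: {'B': 2, 'A': 1}. Majority class: B.

B


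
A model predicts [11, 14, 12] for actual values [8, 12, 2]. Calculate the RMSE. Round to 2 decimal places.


MSE = 37.6667. RMSE = sqrt(37.6667) = 6.14.

6.14


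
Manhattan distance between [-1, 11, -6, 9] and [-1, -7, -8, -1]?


d = sum of absolute differences: |-1--1|=0 + |11--7|=18 + |-6--8|=2 + |9--1|=10 = 30.

30


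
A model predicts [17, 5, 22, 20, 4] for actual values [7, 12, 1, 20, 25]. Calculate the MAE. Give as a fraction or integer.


MAE = (1/5) * (|7-17|=10 + |12-5|=7 + |1-22|=21 + |20-20|=0 + |25-4|=21). Sum = 59. MAE = 59/5.

59/5


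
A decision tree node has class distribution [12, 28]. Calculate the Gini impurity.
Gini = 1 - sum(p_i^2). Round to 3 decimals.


Total = 40. Proportions: 12/40, 28/40. sum(p_i^2) = 0.5800. Gini = 1 - 0.5800 = 0.4200, which rounds to 0.420.

0.420


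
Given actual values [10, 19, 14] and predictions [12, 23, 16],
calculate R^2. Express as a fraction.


Mean(y) = 43/3. SS_res = 24. SS_tot = 122/3. R^2 = 1 - 24/(122/3) = 25/61.

25/61


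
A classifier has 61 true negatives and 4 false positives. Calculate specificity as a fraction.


Specificity = TN / (TN + FP) = 61 / 65 = 61/65.

61/65


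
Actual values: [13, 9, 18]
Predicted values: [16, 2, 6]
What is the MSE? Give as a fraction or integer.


MSE = (1/3) * ((13-16)^2=9 + (9-2)^2=49 + (18-6)^2=144). Sum = 202. MSE = 202/3.

202/3


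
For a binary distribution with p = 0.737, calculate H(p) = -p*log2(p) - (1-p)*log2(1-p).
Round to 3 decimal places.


H = -0.737*log2(0.737) - 0.263*log2(0.263) = 0.831.

0.831


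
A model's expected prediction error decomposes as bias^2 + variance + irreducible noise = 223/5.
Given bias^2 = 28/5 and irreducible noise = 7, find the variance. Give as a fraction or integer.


Total error = bias^2 + variance + irreducible noise. So variance = 223/5 - 28/5 - 7 = 32.

32


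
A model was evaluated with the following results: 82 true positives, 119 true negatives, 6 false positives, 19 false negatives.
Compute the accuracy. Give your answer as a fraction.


Accuracy = (TP + TN) / (TP + TN + FP + FN) = (82 + 119) / 226 = 201/226.

201/226


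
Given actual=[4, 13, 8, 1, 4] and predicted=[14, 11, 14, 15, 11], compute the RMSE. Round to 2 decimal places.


MSE = 77.0000. RMSE = sqrt(77.0000) = 8.77.

8.77


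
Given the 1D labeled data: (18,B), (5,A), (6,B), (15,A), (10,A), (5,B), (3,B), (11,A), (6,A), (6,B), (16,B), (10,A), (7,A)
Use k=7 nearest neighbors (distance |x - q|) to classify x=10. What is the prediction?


Distances: |18-10|=8, |5-10|=5, |6-10|=4, |15-10|=5, |10-10|=0, |5-10|=5, |3-10|=7, |11-10|=1, |6-10|=4, |6-10|=4, |16-10|=6, |10-10|=0, |7-10|=3. 7 nearest: (10,A), (10,A), (11,A), (7,A), (6,A), (6,B), (6,B). Counts: {'A': 5, 'B': 2}. Majority class: A.

A


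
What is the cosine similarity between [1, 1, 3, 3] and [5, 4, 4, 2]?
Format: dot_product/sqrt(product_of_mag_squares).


dot = 27. |a|^2 = 20, |b|^2 = 61. cos = 27/sqrt(1220).

27/sqrt(1220)


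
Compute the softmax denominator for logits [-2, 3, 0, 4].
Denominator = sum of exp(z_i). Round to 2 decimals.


Denom = e^-2=0.1353 + e^3=20.0855 + e^0=1.0000 + e^4=54.5982. Sum = 75.8190, which rounds to 75.82.

75.82


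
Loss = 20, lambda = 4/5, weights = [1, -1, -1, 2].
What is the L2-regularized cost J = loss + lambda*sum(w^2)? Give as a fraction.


L2 sq norm = sum(w^2) = 7. J = 20 + 4/5 * 7 = 128/5.

128/5


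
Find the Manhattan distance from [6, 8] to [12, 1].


d = sum of absolute differences: |6-12|=6 + |8-1|=7 = 13.

13


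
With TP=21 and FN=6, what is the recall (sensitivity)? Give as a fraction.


Recall = TP / (TP + FN) = 21 / 27 = 7/9.

7/9


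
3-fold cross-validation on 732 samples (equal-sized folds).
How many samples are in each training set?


Each validation fold has 732/3 = 244 samples. Training set = 732 - 244 = 488.

488


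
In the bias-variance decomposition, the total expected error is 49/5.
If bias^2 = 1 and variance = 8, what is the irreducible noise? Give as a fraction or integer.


Total error = bias^2 + variance + irreducible noise. So irreducible noise = 49/5 - 1 - 8 = 4/5.

4/5


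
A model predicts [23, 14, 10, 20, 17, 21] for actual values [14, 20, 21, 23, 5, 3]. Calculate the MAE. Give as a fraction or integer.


MAE = (1/6) * (|14-23|=9 + |20-14|=6 + |21-10|=11 + |23-20|=3 + |5-17|=12 + |3-21|=18). Sum = 59. MAE = 59/6.

59/6


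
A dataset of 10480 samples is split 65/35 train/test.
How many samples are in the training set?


Test set = 10480 * 35% = 3668. Training set = 10480 - 3668 = 6812.

6812


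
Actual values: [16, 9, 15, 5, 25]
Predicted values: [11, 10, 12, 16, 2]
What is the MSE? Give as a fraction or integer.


MSE = (1/5) * ((16-11)^2=25 + (9-10)^2=1 + (15-12)^2=9 + (5-16)^2=121 + (25-2)^2=529). Sum = 685. MSE = 137.

137


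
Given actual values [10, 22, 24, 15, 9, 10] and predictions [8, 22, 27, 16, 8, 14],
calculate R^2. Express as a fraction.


Mean(y) = 15. SS_res = 31. SS_tot = 216. R^2 = 1 - 31/(216) = 185/216.

185/216


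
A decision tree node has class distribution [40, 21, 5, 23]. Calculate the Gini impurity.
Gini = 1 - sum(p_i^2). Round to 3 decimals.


Total = 89. Proportions: 40/89, 21/89, 5/89, 23/89. sum(p_i^2) = 0.3276. Gini = 1 - 0.3276 = 0.6724, which rounds to 0.672.

0.672


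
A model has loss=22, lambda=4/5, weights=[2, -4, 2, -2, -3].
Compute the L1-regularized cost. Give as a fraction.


L1 norm = sum(|w|) = 13. J = 22 + 4/5 * 13 = 162/5.

162/5


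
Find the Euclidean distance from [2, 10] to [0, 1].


d = sqrt(sum of squared differences). (2-0)^2=4, (10-1)^2=81. Sum = 85.

sqrt(85)


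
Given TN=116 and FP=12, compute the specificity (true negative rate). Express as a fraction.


Specificity = TN / (TN + FP) = 116 / 128 = 29/32.

29/32


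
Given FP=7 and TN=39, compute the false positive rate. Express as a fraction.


FPR = FP / (FP + TN) = 7 / 46 = 7/46.

7/46


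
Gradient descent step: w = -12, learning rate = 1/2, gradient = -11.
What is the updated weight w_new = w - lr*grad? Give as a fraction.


w_new = -12 - 1/2 * -11 = -12 - -11/2 = -13/2.

-13/2


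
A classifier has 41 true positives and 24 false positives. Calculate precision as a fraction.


Precision = TP / (TP + FP) = 41 / 65 = 41/65.

41/65


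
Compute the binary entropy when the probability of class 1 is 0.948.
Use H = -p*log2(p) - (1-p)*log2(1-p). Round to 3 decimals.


H = -0.948*log2(0.948) - 0.052*log2(0.052) = 0.295.

0.295
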